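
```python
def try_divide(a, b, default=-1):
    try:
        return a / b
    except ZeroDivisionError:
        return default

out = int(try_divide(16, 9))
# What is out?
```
1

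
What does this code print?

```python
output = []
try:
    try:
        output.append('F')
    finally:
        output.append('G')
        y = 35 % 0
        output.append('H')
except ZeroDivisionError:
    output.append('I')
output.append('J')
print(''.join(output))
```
FGIJ

Exception in inner finally caught by outer except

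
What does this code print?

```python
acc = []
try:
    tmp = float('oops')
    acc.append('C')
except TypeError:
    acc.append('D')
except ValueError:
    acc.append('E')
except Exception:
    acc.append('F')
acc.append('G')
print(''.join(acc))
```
EG

ValueError matches before generic Exception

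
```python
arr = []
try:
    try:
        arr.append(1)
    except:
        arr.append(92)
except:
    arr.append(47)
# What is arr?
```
[1]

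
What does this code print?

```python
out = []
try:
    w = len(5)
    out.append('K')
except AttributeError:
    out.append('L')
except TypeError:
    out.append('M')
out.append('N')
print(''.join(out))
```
MN

TypeError is caught by its specific handler, not AttributeError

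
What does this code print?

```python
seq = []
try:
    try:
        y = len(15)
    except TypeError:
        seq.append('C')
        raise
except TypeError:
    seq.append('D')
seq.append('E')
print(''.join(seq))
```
CDE

raise without argument re-raises current exception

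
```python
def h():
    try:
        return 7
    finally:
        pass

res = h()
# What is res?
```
7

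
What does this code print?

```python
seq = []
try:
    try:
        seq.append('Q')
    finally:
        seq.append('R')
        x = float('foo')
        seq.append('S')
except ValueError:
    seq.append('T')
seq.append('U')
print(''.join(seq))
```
QRTU

Exception in inner finally caught by outer except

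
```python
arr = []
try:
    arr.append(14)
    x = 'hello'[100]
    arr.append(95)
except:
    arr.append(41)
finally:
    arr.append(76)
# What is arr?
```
[14, 41, 76]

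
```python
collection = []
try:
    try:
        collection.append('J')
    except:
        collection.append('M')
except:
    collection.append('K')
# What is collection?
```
['J']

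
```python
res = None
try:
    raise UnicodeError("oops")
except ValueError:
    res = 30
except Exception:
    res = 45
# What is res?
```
30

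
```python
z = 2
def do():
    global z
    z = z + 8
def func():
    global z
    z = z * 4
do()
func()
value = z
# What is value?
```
40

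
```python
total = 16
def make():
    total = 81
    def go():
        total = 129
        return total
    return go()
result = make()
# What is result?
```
129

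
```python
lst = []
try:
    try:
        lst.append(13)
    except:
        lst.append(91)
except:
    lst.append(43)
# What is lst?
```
[13]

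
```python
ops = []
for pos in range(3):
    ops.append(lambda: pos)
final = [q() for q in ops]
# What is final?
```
[2, 2, 2]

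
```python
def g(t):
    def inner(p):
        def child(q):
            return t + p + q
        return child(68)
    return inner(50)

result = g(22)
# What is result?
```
140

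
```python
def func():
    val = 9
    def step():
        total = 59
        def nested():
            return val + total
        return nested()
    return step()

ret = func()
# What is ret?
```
68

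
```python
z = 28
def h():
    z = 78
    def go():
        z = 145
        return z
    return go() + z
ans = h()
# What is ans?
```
223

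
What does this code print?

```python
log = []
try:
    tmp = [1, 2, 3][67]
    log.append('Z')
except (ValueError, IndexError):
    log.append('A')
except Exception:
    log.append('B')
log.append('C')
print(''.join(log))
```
AC

IndexError matches tuple containing it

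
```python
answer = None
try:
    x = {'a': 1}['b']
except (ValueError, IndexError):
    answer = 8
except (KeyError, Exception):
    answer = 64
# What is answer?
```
64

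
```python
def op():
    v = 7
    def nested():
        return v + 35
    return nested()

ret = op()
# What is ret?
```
42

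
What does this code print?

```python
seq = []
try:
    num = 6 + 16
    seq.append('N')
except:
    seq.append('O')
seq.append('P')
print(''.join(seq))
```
NP

No exception, try block completes normally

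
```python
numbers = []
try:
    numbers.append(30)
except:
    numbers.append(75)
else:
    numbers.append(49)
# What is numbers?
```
[30, 49]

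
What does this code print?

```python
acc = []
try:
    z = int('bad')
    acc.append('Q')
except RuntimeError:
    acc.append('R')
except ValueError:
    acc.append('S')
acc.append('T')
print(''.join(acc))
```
ST

ValueError is caught by its specific handler, not RuntimeError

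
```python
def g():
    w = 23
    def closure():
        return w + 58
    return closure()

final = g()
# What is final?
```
81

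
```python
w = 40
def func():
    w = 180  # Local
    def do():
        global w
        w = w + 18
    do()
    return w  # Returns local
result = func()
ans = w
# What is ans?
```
58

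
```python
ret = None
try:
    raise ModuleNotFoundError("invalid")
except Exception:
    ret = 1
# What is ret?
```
1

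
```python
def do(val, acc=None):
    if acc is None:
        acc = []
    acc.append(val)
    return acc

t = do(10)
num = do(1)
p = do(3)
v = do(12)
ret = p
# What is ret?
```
[3]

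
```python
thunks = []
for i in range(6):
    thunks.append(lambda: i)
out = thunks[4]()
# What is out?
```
5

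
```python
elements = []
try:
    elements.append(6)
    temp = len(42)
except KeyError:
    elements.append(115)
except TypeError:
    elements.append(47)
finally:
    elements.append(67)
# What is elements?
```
[6, 47, 67]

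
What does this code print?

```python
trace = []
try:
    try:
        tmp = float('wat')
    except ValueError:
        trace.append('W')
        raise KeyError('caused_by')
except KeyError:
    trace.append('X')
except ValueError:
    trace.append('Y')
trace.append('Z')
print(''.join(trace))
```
WXZ

KeyError raised and caught, original ValueError not re-raised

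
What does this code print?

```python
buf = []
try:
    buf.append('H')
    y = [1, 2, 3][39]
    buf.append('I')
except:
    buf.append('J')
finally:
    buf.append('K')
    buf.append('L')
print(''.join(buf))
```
HJKL

Code before exception runs, then except, then all of finally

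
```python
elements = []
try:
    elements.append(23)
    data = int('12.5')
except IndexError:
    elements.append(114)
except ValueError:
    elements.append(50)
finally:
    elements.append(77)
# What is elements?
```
[23, 50, 77]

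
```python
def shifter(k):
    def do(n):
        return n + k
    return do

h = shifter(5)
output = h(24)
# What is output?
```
29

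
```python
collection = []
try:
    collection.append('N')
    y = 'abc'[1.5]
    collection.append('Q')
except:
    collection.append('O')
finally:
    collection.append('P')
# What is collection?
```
['N', 'O', 'P']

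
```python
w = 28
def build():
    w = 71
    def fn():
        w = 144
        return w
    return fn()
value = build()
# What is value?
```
144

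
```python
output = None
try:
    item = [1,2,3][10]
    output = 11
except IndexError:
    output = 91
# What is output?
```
91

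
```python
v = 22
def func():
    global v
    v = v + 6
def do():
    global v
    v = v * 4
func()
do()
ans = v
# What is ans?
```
112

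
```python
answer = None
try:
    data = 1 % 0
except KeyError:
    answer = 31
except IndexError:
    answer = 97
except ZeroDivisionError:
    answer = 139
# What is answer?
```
139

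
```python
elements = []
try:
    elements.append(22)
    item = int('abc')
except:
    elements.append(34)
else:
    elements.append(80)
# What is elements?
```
[22, 34]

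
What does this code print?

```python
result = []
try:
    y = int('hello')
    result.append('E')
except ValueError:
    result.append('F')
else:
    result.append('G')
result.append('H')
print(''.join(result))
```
FH

else block skipped when exception is caught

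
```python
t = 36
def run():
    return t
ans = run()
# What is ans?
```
36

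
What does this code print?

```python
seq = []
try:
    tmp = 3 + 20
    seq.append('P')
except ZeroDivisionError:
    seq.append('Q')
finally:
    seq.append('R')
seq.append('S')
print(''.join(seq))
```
PRS

finally runs after normal execution too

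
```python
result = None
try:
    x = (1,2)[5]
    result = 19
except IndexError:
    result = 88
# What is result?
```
88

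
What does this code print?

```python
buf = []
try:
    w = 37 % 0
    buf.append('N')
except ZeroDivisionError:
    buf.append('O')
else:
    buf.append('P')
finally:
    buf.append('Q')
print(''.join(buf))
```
OQ

Exception: except runs, else skipped, finally runs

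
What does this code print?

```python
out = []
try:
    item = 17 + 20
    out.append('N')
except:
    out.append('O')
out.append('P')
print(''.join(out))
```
NP

No exception, try block completes normally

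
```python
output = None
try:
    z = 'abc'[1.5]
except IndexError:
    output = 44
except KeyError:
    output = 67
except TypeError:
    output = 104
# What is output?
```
104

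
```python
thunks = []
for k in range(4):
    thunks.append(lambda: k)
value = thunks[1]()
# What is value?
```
3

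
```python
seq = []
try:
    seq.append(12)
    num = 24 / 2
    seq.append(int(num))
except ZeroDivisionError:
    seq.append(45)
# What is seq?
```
[12, 12]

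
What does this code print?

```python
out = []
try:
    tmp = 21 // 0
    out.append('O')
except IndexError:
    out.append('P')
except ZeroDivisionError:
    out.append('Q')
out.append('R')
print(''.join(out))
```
QR

ZeroDivisionError is caught by its specific handler, not IndexError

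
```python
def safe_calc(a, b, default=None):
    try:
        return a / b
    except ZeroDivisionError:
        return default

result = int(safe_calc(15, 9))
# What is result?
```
1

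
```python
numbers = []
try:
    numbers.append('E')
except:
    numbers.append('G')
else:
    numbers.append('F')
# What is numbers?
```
['E', 'F']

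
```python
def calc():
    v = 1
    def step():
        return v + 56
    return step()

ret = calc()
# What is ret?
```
57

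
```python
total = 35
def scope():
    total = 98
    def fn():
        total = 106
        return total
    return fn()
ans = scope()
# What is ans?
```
106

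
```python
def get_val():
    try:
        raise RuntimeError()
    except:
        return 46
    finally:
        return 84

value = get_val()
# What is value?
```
84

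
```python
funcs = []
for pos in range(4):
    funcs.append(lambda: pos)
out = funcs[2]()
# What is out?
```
3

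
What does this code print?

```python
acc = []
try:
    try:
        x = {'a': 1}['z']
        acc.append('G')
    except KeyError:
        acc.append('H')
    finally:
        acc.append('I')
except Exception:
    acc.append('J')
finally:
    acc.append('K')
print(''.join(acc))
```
HIK

Both finally blocks run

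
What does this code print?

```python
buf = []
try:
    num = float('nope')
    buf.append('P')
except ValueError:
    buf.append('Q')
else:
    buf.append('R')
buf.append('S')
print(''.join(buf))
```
QS

else block skipped when exception is caught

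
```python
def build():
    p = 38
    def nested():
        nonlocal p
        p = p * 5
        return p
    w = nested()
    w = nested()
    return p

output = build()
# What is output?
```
950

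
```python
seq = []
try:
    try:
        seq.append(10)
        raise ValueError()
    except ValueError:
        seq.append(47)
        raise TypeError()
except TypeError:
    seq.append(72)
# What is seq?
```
[10, 47, 72]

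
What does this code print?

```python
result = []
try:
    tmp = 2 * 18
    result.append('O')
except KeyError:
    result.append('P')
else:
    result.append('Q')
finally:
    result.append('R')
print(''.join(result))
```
OQR

else runs before finally when no exception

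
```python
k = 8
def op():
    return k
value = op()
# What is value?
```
8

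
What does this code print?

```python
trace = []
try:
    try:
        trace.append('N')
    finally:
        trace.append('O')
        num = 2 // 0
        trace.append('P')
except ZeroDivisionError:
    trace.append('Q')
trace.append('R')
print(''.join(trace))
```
NOQR

Exception in inner finally caught by outer except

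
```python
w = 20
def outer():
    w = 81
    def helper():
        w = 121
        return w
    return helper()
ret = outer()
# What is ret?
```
121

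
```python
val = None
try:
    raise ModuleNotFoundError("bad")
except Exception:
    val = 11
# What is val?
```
11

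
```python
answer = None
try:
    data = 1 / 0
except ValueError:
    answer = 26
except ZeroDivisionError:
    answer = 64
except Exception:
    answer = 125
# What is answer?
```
64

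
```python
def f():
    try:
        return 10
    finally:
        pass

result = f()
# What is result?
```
10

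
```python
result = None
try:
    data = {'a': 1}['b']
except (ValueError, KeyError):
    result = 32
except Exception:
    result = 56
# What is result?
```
32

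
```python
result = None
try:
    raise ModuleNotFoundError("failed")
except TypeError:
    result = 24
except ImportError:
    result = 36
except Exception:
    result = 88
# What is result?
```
36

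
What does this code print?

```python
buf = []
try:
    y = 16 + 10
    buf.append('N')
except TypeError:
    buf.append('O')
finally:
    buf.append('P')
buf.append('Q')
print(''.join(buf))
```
NPQ

finally runs after normal execution too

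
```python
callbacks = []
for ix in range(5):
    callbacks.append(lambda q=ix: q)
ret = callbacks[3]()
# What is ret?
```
3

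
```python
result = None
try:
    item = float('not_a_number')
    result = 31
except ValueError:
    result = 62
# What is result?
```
62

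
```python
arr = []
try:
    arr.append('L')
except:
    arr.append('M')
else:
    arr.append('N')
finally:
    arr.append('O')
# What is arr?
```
['L', 'N', 'O']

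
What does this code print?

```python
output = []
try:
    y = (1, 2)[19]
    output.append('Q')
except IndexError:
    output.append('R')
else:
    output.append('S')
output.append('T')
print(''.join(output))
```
RT

else block skipped when exception is caught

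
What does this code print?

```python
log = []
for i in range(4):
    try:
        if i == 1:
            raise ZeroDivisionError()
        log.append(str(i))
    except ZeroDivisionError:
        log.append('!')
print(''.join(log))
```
0!23

Exception on i=1 caught, loop continues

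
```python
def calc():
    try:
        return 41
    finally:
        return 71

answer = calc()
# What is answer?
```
71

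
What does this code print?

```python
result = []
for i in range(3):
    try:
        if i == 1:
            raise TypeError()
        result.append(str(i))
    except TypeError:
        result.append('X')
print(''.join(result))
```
0X2

Exception on i=1 caught, loop continues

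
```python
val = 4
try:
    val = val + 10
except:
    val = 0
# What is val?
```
14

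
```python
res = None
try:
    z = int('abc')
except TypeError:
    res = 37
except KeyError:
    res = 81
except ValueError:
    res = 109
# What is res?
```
109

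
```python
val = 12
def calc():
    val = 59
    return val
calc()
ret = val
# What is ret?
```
12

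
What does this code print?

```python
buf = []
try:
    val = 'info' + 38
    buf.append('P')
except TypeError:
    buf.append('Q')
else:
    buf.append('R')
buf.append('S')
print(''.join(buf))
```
QS

else block skipped when exception is caught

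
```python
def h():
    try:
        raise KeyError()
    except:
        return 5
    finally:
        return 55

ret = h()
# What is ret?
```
55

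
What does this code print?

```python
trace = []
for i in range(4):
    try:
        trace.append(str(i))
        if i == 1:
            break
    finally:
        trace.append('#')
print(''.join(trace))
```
0#1#

finally runs even when breaking out of loop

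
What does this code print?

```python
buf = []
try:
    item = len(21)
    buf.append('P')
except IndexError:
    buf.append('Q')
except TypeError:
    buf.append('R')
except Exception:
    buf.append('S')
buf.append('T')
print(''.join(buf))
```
RT

TypeError matches before generic Exception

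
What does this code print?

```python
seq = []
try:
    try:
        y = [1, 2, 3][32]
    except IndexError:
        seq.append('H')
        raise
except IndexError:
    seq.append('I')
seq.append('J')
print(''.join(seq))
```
HIJ

raise without argument re-raises current exception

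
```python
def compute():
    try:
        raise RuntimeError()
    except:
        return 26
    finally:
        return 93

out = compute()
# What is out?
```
93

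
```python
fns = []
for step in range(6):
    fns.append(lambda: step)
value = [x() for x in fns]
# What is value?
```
[5, 5, 5, 5, 5, 5]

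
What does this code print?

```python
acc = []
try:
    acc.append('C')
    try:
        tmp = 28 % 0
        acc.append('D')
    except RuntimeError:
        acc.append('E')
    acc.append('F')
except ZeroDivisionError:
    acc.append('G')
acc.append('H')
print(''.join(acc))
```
CGH

Inner handler doesn't match, propagates to outer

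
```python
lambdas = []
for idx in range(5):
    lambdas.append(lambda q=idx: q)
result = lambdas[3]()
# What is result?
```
3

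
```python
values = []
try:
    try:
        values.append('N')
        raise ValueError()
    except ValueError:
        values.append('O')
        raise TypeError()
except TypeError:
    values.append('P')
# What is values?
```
['N', 'O', 'P']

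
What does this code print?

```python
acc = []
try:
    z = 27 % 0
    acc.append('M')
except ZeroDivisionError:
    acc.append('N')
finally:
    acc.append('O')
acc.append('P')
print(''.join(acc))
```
NOP

finally always runs, even after exception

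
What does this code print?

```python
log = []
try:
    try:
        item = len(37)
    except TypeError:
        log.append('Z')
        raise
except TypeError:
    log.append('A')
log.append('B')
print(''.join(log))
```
ZAB

raise without argument re-raises current exception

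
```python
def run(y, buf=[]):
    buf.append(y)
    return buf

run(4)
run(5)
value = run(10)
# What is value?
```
[4, 5, 10]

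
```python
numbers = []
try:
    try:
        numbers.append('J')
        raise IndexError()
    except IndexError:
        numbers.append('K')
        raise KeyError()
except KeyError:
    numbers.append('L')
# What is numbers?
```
['J', 'K', 'L']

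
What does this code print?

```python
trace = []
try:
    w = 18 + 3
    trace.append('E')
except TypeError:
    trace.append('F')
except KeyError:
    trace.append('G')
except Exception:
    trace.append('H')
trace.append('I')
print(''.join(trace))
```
EI

No exception, try block completes normally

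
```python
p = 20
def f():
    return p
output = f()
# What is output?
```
20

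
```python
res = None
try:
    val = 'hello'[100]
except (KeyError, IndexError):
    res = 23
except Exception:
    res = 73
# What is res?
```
23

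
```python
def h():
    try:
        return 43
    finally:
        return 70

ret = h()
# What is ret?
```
70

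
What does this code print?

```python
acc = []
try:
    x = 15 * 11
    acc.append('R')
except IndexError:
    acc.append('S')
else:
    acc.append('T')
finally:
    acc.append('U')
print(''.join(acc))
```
RTU

else runs before finally when no exception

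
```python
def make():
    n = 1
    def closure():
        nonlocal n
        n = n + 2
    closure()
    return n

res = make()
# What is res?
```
3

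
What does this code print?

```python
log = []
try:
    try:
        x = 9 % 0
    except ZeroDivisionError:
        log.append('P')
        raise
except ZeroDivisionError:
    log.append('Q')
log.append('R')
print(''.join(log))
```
PQR

raise without argument re-raises current exception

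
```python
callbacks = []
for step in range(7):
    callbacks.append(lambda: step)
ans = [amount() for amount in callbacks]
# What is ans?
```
[6, 6, 6, 6, 6, 6, 6]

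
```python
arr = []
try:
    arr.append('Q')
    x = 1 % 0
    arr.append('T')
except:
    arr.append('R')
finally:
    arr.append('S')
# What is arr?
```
['Q', 'R', 'S']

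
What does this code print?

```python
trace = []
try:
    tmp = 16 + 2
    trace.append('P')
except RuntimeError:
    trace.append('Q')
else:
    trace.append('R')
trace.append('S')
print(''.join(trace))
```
PRS

else block runs when no exception occurs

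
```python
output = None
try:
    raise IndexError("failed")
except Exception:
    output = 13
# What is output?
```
13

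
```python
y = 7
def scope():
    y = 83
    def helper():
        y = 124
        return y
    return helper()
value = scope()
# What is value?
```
124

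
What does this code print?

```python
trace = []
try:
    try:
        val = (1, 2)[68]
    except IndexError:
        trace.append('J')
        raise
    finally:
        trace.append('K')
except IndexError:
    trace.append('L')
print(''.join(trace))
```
JKL

finally runs before re-raised exception propagates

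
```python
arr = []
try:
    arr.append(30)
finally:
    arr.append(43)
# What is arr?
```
[30, 43]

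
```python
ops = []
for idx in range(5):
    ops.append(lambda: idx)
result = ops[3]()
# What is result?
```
4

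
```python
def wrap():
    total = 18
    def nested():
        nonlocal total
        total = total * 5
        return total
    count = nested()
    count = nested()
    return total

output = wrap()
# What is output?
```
450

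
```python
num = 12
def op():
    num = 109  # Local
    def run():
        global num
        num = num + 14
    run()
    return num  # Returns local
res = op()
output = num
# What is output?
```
26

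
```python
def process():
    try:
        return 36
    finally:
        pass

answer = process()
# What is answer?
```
36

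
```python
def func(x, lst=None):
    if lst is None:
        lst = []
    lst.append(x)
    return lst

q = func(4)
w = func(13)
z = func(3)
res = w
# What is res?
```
[13]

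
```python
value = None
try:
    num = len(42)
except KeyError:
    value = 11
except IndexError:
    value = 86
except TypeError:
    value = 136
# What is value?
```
136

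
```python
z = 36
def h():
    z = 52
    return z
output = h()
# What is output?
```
52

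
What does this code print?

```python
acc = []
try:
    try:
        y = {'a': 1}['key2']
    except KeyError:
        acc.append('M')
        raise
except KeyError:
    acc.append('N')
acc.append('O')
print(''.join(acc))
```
MNO

raise without argument re-raises current exception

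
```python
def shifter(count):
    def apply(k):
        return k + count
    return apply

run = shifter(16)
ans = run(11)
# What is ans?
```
27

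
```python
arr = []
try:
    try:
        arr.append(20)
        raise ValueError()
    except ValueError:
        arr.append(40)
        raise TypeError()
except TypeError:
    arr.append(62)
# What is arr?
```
[20, 40, 62]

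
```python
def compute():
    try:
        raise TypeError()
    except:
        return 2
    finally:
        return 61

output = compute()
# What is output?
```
61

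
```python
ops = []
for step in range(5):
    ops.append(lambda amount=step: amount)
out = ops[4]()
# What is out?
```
4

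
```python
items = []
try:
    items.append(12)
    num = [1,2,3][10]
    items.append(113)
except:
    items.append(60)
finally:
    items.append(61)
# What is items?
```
[12, 60, 61]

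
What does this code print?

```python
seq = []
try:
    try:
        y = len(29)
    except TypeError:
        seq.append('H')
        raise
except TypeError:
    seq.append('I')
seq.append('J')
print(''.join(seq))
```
HIJ

raise without argument re-raises current exception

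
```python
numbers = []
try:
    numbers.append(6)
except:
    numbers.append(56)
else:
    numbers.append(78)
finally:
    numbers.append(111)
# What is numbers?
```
[6, 78, 111]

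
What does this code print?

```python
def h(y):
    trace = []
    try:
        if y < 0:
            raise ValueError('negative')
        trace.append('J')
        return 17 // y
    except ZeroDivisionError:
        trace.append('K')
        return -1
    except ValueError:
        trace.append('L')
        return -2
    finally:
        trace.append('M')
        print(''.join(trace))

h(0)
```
JKM

y=0 causes ZeroDivisionError, caught, finally prints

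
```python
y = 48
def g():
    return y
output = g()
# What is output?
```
48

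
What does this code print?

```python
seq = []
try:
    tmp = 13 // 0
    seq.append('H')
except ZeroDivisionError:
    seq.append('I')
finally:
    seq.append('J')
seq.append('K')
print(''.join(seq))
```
IJK

finally always runs, even after exception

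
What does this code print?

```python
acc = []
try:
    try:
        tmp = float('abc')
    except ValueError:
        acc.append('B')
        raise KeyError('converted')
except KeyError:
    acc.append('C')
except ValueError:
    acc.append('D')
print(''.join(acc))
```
BC

New KeyError raised, caught by outer KeyError handler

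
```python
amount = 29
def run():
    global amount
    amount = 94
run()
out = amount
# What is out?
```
94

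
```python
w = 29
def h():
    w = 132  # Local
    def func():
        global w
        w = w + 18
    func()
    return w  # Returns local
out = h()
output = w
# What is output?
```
47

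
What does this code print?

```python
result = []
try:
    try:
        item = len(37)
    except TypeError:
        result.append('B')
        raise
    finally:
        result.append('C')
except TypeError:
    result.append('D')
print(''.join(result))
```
BCD

finally runs before re-raised exception propagates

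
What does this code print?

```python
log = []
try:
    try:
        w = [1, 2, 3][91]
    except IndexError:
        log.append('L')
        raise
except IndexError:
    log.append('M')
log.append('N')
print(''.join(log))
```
LMN

raise without argument re-raises current exception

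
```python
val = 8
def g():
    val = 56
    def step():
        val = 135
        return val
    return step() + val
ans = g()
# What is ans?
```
191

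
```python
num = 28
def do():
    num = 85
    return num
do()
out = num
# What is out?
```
28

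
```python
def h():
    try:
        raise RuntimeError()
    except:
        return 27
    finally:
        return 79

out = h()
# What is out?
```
79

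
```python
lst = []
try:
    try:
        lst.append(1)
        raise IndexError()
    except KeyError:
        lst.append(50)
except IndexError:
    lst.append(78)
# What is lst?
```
[1, 78]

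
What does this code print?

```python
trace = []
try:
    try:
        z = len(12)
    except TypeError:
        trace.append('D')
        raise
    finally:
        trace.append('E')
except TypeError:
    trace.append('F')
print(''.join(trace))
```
DEF

finally runs before re-raised exception propagates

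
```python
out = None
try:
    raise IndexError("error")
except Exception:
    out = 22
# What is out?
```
22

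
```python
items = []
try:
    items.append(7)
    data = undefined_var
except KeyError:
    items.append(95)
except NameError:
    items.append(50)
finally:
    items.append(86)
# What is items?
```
[7, 50, 86]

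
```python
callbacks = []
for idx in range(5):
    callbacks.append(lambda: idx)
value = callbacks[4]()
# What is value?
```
4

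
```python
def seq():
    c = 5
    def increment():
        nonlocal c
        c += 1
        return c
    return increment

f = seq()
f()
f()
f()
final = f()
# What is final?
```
9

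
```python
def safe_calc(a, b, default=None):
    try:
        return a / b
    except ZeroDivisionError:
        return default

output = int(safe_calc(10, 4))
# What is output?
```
2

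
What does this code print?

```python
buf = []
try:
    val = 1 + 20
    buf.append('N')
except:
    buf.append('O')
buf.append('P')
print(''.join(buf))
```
NP

No exception, try block completes normally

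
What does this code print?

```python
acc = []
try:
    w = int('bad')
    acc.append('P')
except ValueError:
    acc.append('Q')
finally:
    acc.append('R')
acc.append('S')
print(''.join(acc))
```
QRS

finally always runs, even after exception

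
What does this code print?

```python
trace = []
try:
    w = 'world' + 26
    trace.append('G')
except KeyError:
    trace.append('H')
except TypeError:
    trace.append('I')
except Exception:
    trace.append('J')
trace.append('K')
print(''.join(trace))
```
IK

TypeError matches before generic Exception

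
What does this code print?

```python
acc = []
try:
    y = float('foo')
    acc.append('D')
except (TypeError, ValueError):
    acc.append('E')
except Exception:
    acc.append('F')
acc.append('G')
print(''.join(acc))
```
EG

ValueError matches tuple containing it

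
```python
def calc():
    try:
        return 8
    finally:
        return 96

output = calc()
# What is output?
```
96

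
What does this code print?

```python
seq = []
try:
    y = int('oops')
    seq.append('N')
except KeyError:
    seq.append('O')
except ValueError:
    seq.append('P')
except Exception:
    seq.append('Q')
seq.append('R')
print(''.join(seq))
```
PR

ValueError matches before generic Exception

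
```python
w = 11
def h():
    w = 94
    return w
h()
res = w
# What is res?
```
11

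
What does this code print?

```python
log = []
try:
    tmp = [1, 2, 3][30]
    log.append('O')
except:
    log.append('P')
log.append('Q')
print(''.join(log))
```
PQ

Exception raised in try, caught by bare except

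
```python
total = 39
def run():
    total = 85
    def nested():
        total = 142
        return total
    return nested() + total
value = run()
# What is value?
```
227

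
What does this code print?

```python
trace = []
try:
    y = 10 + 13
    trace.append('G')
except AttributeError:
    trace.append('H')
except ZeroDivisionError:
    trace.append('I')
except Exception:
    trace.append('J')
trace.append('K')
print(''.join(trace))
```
GK

No exception, try block completes normally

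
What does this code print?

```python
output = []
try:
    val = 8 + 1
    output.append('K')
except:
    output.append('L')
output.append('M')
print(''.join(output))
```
KM

No exception, try block completes normally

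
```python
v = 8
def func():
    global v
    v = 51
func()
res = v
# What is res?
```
51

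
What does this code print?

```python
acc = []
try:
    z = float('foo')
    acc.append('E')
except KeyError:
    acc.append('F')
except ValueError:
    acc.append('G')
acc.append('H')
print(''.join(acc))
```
GH

ValueError is caught by its specific handler, not KeyError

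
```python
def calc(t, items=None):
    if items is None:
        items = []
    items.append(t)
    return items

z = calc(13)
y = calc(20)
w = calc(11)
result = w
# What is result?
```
[11]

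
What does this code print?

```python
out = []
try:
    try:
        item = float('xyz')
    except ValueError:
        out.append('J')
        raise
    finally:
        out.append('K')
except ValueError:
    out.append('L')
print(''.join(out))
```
JKL

finally runs before re-raised exception propagates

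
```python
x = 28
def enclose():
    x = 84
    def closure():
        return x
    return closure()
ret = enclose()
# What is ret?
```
84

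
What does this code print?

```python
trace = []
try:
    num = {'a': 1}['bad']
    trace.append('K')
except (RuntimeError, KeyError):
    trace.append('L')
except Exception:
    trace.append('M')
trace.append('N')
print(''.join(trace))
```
LN

KeyError matches tuple containing it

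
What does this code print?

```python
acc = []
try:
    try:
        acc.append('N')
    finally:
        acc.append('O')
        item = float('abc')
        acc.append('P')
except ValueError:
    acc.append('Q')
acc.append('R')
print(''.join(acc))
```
NOQR

Exception in inner finally caught by outer except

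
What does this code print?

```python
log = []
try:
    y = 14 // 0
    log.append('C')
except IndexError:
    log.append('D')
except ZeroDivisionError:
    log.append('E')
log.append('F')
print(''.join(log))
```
EF

ZeroDivisionError is caught by its specific handler, not IndexError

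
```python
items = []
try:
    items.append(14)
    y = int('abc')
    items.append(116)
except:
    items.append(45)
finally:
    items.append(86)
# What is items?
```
[14, 45, 86]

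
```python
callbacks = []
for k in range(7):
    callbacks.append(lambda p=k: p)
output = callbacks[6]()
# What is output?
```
6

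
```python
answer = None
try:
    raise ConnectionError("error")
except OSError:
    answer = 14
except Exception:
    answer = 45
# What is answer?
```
14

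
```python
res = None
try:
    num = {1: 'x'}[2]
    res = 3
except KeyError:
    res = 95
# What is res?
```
95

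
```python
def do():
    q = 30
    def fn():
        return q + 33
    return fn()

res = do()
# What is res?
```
63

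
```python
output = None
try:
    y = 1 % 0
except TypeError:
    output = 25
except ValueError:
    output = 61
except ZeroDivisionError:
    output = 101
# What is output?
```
101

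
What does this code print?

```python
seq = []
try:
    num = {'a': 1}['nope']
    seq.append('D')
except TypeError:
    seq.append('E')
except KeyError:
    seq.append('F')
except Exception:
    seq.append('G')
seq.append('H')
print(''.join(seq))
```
FH

KeyError matches before generic Exception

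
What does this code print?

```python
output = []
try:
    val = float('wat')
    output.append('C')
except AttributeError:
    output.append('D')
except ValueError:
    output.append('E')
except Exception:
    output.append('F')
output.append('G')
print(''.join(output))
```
EG

ValueError matches before generic Exception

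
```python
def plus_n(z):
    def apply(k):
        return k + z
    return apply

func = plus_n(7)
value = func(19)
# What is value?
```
26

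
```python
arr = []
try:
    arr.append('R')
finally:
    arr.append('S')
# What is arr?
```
['R', 'S']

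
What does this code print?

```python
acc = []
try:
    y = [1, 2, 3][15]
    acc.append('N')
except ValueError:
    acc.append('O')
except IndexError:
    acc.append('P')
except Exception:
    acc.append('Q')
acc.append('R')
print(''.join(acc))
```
PR

IndexError matches before generic Exception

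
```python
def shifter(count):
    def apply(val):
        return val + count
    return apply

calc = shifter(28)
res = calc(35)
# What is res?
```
63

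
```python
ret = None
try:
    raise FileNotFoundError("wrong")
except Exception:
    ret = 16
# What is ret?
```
16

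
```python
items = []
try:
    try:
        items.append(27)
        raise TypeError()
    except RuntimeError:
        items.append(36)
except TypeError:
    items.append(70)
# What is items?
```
[27, 70]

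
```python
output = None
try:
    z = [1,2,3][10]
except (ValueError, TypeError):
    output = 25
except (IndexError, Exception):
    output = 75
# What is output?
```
75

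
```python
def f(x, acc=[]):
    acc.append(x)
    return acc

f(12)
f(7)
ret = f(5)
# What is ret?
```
[12, 7, 5]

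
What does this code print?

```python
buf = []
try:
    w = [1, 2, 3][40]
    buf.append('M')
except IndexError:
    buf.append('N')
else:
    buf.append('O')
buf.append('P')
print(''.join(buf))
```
NP

else block skipped when exception is caught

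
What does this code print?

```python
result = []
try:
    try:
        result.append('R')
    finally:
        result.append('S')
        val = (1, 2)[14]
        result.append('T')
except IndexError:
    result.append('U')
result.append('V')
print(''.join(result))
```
RSUV

Exception in inner finally caught by outer except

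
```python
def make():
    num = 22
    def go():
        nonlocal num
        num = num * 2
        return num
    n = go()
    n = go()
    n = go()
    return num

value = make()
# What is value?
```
176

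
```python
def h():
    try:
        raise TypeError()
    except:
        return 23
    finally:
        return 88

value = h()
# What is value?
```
88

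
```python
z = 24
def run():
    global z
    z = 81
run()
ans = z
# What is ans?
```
81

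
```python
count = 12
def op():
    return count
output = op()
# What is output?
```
12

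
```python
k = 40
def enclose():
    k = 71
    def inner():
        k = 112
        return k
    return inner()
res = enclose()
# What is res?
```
112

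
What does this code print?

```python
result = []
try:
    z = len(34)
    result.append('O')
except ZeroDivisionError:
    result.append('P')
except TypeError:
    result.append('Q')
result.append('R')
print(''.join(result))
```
QR

TypeError is caught by its specific handler, not ZeroDivisionError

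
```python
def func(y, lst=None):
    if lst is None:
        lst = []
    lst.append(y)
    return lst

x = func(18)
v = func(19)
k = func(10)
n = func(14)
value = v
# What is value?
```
[19]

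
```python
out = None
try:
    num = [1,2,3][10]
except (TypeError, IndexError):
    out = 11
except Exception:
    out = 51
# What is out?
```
11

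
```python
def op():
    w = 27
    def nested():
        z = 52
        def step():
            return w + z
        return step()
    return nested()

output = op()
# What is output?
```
79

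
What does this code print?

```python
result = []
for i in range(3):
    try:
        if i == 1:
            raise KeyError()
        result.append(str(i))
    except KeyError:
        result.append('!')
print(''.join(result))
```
0!2

Exception on i=1 caught, loop continues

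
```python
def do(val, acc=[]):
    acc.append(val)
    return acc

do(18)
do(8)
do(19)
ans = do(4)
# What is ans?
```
[18, 8, 19, 4]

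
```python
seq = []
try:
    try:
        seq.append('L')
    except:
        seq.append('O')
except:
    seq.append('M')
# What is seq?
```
['L']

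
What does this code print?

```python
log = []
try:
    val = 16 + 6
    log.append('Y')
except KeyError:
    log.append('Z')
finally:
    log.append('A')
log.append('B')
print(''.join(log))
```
YAB

finally runs after normal execution too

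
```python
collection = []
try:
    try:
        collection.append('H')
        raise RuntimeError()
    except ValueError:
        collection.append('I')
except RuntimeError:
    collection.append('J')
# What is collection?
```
['H', 'J']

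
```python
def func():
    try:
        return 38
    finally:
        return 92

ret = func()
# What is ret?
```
92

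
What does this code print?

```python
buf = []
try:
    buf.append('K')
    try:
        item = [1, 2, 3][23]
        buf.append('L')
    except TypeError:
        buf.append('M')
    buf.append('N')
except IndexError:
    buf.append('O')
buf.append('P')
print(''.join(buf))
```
KOP

Inner handler doesn't match, propagates to outer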